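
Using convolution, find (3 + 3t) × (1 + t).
Ascending coefficients: a = [3, 3], b = [1, 1]. c[0] = 3×1 = 3; c[1] = 3×1 + 3×1 = 6; c[2] = 3×1 = 3. Result coefficients: [3, 6, 3] → 3 + 6t + 3t^2

3 + 6t + 3t^2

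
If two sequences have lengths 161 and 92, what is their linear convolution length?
Linear/full convolution length: m + n - 1 = 161 + 92 - 1 = 252

252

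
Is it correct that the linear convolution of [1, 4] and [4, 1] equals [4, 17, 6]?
Recompute linear convolution of [1, 4] and [4, 1]: y[0] = 1×4 = 4; y[1] = 1×1 + 4×4 = 17; y[2] = 4×1 = 4 → [4, 17, 4]. Compare to given [4, 17, 6]: they differ at index 2: given 6, correct 4, so answer: No

No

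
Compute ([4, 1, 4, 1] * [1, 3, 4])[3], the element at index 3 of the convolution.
Use y[k] = Σ_i a[i]·b[k-i] at k=3. y[3] = 1×4 + 4×3 + 1×1 = 17

17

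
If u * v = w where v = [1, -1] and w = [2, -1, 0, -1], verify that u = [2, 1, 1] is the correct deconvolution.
Forward-compute [2, 1, 1] * [1, -1]: w[0] = 2×1 = 2; w[1] = 2×-1 + 1×1 = -1; w[2] = 1×-1 + 1×1 = 0; w[3] = 1×-1 = -1 → [2, -1, 0, -1]. Matches given w = [2, -1, 0, -1], so verified.

Verified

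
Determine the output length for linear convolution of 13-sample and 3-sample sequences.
Linear/full convolution length: m + n - 1 = 13 + 3 - 1 = 15

15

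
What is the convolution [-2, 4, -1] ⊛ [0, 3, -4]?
y[0] = -2×0 = 0; y[1] = -2×3 + 4×0 = -6; y[2] = -2×-4 + 4×3 + -1×0 = 20; y[3] = 4×-4 + -1×3 = -19; y[4] = -1×-4 = 4

[0, -6, 20, -19, 4]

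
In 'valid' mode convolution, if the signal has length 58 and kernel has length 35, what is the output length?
'Valid' mode counts only positions where the kernel fully overlaps the signal: m - n + 1 = 58 - 35 + 1 = 24

24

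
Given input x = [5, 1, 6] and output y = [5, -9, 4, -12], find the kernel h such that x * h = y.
Output length 4 = len(x) + len(h) - 1 ⇒ len(h) = 2. Solve h forward using h[k] = (y[k] - Σ_{i≥1} x[i]·h[k-i]) / x[0]: h[0] = y[0] / x[0] = 5 / 5 = 1; h[1] = (y[1] - 1×1) / x[0] = (-9 - 1×1) / 5 = -2. So h = [1, -2]. Forward-check [5, 1, 6] * [1, -2]: y[0] = 5×1 = 5; y[1] = 5×-2 + 1×1 = -9; y[2] = 1×-2 + 6×1 = 4; y[3] = 6×-2 = -12 → [5, -9, 4, -12] ✓

[1, -2]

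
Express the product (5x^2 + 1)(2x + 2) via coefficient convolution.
Ascending coefficients: a = [1, 0, 5], b = [2, 2]. c[0] = 1×2 = 2; c[1] = 1×2 + 0×2 = 2; c[2] = 0×2 + 5×2 = 10; c[3] = 5×2 = 10. Result coefficients: [2, 2, 10, 10] → 10x^3 + 10x^2 + 2x + 2

10x^3 + 10x^2 + 2x + 2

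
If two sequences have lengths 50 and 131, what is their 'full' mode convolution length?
Linear/full convolution length: m + n - 1 = 50 + 131 - 1 = 180

180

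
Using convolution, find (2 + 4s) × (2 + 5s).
Ascending coefficients: a = [2, 4], b = [2, 5]. c[0] = 2×2 = 4; c[1] = 2×5 + 4×2 = 18; c[2] = 4×5 = 20. Result coefficients: [4, 18, 20] → 4 + 18s + 20s^2

4 + 18s + 20s^2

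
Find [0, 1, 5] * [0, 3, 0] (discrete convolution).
y[0] = 0×0 = 0; y[1] = 0×3 + 1×0 = 0; y[2] = 0×0 + 1×3 + 5×0 = 3; y[3] = 1×0 + 5×3 = 15; y[4] = 5×0 = 0

[0, 0, 3, 15, 0]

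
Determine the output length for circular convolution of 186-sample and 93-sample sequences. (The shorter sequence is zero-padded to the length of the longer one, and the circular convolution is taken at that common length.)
Circular convolution (zero-padding the shorter input) has length max(m, n) = max(186, 93) = 186

186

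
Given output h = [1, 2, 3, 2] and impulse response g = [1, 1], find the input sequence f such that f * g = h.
Deconvolve h=[1, 2, 3, 2] by g=[1, 1]. Since g[0]=1, solve forward: f[0] = h[0] / 1 = 1; f[1] = (h[1] - 1×1) / 1 = 1; f[2] = (h[2] - 1×1) / 1 = 2. So f = [1, 1, 2]. Check by forward convolution: h[0] = 1×1 = 1; h[1] = 1×1 + 1×1 = 2; h[2] = 1×1 + 2×1 = 3; h[3] = 2×1 = 2

[1, 1, 2]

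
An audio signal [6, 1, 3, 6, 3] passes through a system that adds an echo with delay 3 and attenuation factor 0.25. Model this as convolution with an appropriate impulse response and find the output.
Direct-path + delayed-attenuated-path model → impulse response h = [1, 0, 0, 0.25] (1 at lag 0, 0.25 at lag 3). Output y[n] = x[n] + 0.25·x[n - 3] (with x[n] = 0 outside 0..4): y[0] = 6 + 0.25×0 = 6; y[1] = 1 + 0.25×0 = 1; y[2] = 3 + 0.25×0 = 3; y[3] = 6 + 0.25×6 = 7.5; y[4] = 3 + 0.25×1 = 3.25; y[5] = 0 + 0.25×3 = 0.75; y[6] = 0 + 0.25×6 = 1.5; y[7] = 0 + 0.25×3 = 0.75. So y = [6, 1, 3, 7.5, 3.25, 0.75, 1.5, 0.75]

[6, 1, 3, 7.5, 3.25, 0.75, 1.5, 0.75]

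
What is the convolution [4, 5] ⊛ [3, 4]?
y[0] = 4×3 = 12; y[1] = 4×4 + 5×3 = 31; y[2] = 5×4 = 20

[12, 31, 20]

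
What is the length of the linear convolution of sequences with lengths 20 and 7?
Linear/full convolution length: m + n - 1 = 20 + 7 - 1 = 26

26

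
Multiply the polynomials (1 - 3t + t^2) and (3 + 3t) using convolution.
Ascending coefficients: a = [1, -3, 1], b = [3, 3]. c[0] = 1×3 = 3; c[1] = 1×3 + -3×3 = -6; c[2] = -3×3 + 1×3 = -6; c[3] = 1×3 = 3. Result coefficients: [3, -6, -6, 3] → 3 - 6t - 6t^2 + 3t^3

3 - 6t - 6t^2 + 3t^3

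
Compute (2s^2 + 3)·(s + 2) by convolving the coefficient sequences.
Ascending coefficients: a = [3, 0, 2], b = [2, 1]. c[0] = 3×2 = 6; c[1] = 3×1 + 0×2 = 3; c[2] = 0×1 + 2×2 = 4; c[3] = 2×1 = 2. Result coefficients: [6, 3, 4, 2] → 2s^3 + 4s^2 + 3s + 6

2s^3 + 4s^2 + 3s + 6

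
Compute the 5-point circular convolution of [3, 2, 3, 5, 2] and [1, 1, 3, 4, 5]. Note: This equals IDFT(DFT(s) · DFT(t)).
Either evaluate y[k] = Σ_j s[j]·t[(k-j) mod 5] directly, or use IDFT(DFT(s) · DFT(t)). y[0] = 3×1 + 2×5 + 3×4 + 5×3 + 2×1 = 42; y[1] = 3×1 + 2×1 + 3×5 + 5×4 + 2×3 = 46; y[2] = 3×3 + 2×1 + 3×1 + 5×5 + 2×4 = 47; y[3] = 3×4 + 2×3 + 3×1 + 5×1 + 2×5 = 36; y[4] = 3×5 + 2×4 + 3×3 + 5×1 + 2×1 = 39. Result: [42, 46, 47, 36, 39]

[42, 46, 47, 36, 39]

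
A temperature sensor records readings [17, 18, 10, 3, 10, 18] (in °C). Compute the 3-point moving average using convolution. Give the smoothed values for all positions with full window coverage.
3-point moving average kernel = [1, 1, 1]. Apply in 'valid' mode (full window coverage): avg[0] = (17 + 18 + 10) / 3 = 15.0; avg[1] = (18 + 10 + 3) / 3 = 10.33; avg[2] = (10 + 3 + 10) / 3 = 7.67; avg[3] = (3 + 10 + 18) / 3 = 10.33. Smoothed values: [15.0, 10.33, 7.67, 10.33]

[15.0, 10.33, 7.67, 10.33]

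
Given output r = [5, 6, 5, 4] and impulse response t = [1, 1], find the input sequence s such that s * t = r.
Deconvolve r=[5, 6, 5, 4] by t=[1, 1]. Since t[0]=1, solve forward: s[0] = r[0] / 1 = 5; s[1] = (r[1] - 5×1) / 1 = 1; s[2] = (r[2] - 1×1) / 1 = 4. So s = [5, 1, 4]. Check by forward convolution: r[0] = 5×1 = 5; r[1] = 5×1 + 1×1 = 6; r[2] = 1×1 + 4×1 = 5; r[3] = 4×1 = 4

[5, 1, 4]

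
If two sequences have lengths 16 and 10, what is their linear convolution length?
Linear/full convolution length: m + n - 1 = 16 + 10 - 1 = 25

25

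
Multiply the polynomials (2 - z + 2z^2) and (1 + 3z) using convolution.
Ascending coefficients: a = [2, -1, 2], b = [1, 3]. c[0] = 2×1 = 2; c[1] = 2×3 + -1×1 = 5; c[2] = -1×3 + 2×1 = -1; c[3] = 2×3 = 6. Result coefficients: [2, 5, -1, 6] → 2 + 5z - z^2 + 6z^3

2 + 5z - z^2 + 6z^3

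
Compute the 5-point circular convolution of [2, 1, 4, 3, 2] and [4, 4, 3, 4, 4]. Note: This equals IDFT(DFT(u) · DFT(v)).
Either evaluate y[k] = Σ_j u[j]·v[(k-j) mod 5] directly, or use IDFT(DFT(u) · DFT(v)). y[0] = 2×4 + 1×4 + 4×4 + 3×3 + 2×4 = 45; y[1] = 2×4 + 1×4 + 4×4 + 3×4 + 2×3 = 46; y[2] = 2×3 + 1×4 + 4×4 + 3×4 + 2×4 = 46; y[3] = 2×4 + 1×3 + 4×4 + 3×4 + 2×4 = 47; y[4] = 2×4 + 1×4 + 4×3 + 3×4 + 2×4 = 44. Result: [45, 46, 46, 47, 44]

[45, 46, 46, 47, 44]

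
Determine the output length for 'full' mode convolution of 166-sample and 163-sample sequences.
Linear/full convolution length: m + n - 1 = 166 + 163 - 1 = 328

328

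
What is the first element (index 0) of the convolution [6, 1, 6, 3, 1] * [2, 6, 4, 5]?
Use y[k] = Σ_i a[i]·b[k-i] at k=0. y[0] = 6×2 = 12

12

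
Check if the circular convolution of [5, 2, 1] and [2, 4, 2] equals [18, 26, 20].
Recompute circular convolution of [5, 2, 1] and [2, 4, 2]: y[0] = 5×2 + 2×2 + 1×4 = 18; y[1] = 5×4 + 2×2 + 1×2 = 26; y[2] = 5×2 + 2×4 + 1×2 = 20 → [18, 26, 20]. Given [18, 26, 20] matches, so answer: Yes

Yes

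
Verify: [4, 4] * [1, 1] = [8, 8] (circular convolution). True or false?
Recompute circular convolution of [4, 4] and [1, 1]: y[0] = 4×1 + 4×1 = 8; y[1] = 4×1 + 4×1 = 8 → [8, 8]. Given [8, 8] matches, so answer: Yes

Yes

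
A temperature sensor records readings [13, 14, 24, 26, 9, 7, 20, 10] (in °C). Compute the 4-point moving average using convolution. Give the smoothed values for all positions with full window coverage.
4-point moving average kernel = [1, 1, 1, 1]. Apply in 'valid' mode (full window coverage): avg[0] = (13 + 14 + 24 + 26) / 4 = 19.25; avg[1] = (14 + 24 + 26 + 9) / 4 = 18.25; avg[2] = (24 + 26 + 9 + 7) / 4 = 16.5; avg[3] = (26 + 9 + 7 + 20) / 4 = 15.5; avg[4] = (9 + 7 + 20 + 10) / 4 = 11.5. Smoothed values: [19.25, 18.25, 16.5, 15.5, 11.5]

[19.25, 18.25, 16.5, 15.5, 11.5]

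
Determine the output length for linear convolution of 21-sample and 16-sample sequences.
Linear/full convolution length: m + n - 1 = 21 + 16 - 1 = 36

36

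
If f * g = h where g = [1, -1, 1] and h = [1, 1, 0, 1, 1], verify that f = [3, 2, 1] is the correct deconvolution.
Forward-compute [3, 2, 1] * [1, -1, 1]: h[0] = 3×1 = 3; h[1] = 3×-1 + 2×1 = -1; h[2] = 3×1 + 2×-1 + 1×1 = 2; h[3] = 2×1 + 1×-1 = 1; h[4] = 1×1 = 1 → [3, -1, 2, 1, 1]. Does not match given h = [1, 1, 0, 1, 1].

Not verified. [3, 2, 1] * [1, -1, 1] = [3, -1, 2, 1, 1], which differs from [1, 1, 0, 1, 1] at index 0.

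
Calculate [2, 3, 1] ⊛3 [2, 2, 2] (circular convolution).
Use y[k] = Σ_j x[j]·h[(k-j) mod 3]. y[0] = 2×2 + 3×2 + 1×2 = 12; y[1] = 2×2 + 3×2 + 1×2 = 12; y[2] = 2×2 + 3×2 + 1×2 = 12. Result: [12, 12, 12]

[12, 12, 12]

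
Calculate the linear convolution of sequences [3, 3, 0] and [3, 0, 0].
y[0] = 3×3 = 9; y[1] = 3×0 + 3×3 = 9; y[2] = 3×0 + 3×0 + 0×3 = 0; y[3] = 3×0 + 0×0 = 0; y[4] = 0×0 = 0

[9, 9, 0, 0, 0]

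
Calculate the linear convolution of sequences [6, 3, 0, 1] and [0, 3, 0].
y[0] = 6×0 = 0; y[1] = 6×3 + 3×0 = 18; y[2] = 6×0 + 3×3 + 0×0 = 9; y[3] = 3×0 + 0×3 + 1×0 = 0; y[4] = 0×0 + 1×3 = 3; y[5] = 1×0 = 0

[0, 18, 9, 0, 3, 0]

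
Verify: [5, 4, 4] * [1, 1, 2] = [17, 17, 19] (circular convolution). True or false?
Recompute circular convolution of [5, 4, 4] and [1, 1, 2]: y[0] = 5×1 + 4×2 + 4×1 = 17; y[1] = 5×1 + 4×1 + 4×2 = 17; y[2] = 5×2 + 4×1 + 4×1 = 18 → [17, 17, 18]. Compare to given [17, 17, 19]: they differ at index 2: given 19, correct 18, so answer: No

No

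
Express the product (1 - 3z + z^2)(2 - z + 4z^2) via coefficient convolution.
Ascending coefficients: a = [1, -3, 1], b = [2, -1, 4]. c[0] = 1×2 = 2; c[1] = 1×-1 + -3×2 = -7; c[2] = 1×4 + -3×-1 + 1×2 = 9; c[3] = -3×4 + 1×-1 = -13; c[4] = 1×4 = 4. Result coefficients: [2, -7, 9, -13, 4] → 2 - 7z + 9z^2 - 13z^3 + 4z^4

2 - 7z + 9z^2 - 13z^3 + 4z^4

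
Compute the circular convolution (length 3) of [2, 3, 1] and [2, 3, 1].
Use y[k] = Σ_j u[j]·v[(k-j) mod 3]. y[0] = 2×2 + 3×1 + 1×3 = 10; y[1] = 2×3 + 3×2 + 1×1 = 13; y[2] = 2×1 + 3×3 + 1×2 = 13. Result: [10, 13, 13]

[10, 13, 13]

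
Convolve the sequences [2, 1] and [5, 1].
y[0] = 2×5 = 10; y[1] = 2×1 + 1×5 = 7; y[2] = 1×1 = 1

[10, 7, 1]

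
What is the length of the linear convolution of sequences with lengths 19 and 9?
Linear/full convolution length: m + n - 1 = 19 + 9 - 1 = 27

27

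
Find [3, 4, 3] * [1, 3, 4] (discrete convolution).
y[0] = 3×1 = 3; y[1] = 3×3 + 4×1 = 13; y[2] = 3×4 + 4×3 + 3×1 = 27; y[3] = 4×4 + 3×3 = 25; y[4] = 3×4 = 12

[3, 13, 27, 25, 12]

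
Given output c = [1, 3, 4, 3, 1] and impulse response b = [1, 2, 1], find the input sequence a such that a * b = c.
Deconvolve c=[1, 3, 4, 3, 1] by b=[1, 2, 1]. Since b[0]=1, solve forward: a[0] = c[0] / 1 = 1; a[1] = (c[1] - 1×2) / 1 = 1; a[2] = (c[2] - 1×2 - 1×1) / 1 = 1. So a = [1, 1, 1]. Check by forward convolution: c[0] = 1×1 = 1; c[1] = 1×2 + 1×1 = 3; c[2] = 1×1 + 1×2 + 1×1 = 4; c[3] = 1×1 + 1×2 = 3; c[4] = 1×1 = 1

[1, 1, 1]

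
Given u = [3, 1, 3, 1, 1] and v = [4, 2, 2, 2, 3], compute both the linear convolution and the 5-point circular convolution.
Linear: y_lin[0] = 3×4 = 12; y_lin[1] = 3×2 + 1×4 = 10; y_lin[2] = 3×2 + 1×2 + 3×4 = 20; y_lin[3] = 3×2 + 1×2 + 3×2 + 1×4 = 18; y_lin[4] = 3×3 + 1×2 + 3×2 + 1×2 + 1×4 = 23; y_lin[5] = 1×3 + 3×2 + 1×2 + 1×2 = 13; y_lin[6] = 3×3 + 1×2 + 1×2 = 13; y_lin[7] = 1×3 + 1×2 = 5; y_lin[8] = 1×3 = 3 → [12, 10, 20, 18, 23, 13, 13, 5, 3]. Circular (length 5): y[0] = 3×4 + 1×3 + 3×2 + 1×2 + 1×2 = 25; y[1] = 3×2 + 1×4 + 3×3 + 1×2 + 1×2 = 23; y[2] = 3×2 + 1×2 + 3×4 + 1×3 + 1×2 = 25; y[3] = 3×2 + 1×2 + 3×2 + 1×4 + 1×3 = 21; y[4] = 3×3 + 1×2 + 3×2 + 1×2 + 1×4 = 23 → [25, 23, 25, 21, 23]

Linear: [12, 10, 20, 18, 23, 13, 13, 5, 3], Circular: [25, 23, 25, 21, 23]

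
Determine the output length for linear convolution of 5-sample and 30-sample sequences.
Linear/full convolution length: m + n - 1 = 5 + 30 - 1 = 34

34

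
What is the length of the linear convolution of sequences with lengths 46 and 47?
Linear/full convolution length: m + n - 1 = 46 + 47 - 1 = 92

92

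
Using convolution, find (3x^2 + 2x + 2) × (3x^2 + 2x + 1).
Ascending coefficients: a = [2, 2, 3], b = [1, 2, 3]. c[0] = 2×1 = 2; c[1] = 2×2 + 2×1 = 6; c[2] = 2×3 + 2×2 + 3×1 = 13; c[3] = 2×3 + 3×2 = 12; c[4] = 3×3 = 9. Result coefficients: [2, 6, 13, 12, 9] → 9x^4 + 12x^3 + 13x^2 + 6x + 2

9x^4 + 12x^3 + 13x^2 + 6x + 2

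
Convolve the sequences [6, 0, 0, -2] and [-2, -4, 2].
y[0] = 6×-2 = -12; y[1] = 6×-4 + 0×-2 = -24; y[2] = 6×2 + 0×-4 + 0×-2 = 12; y[3] = 0×2 + 0×-4 + -2×-2 = 4; y[4] = 0×2 + -2×-4 = 8; y[5] = -2×2 = -4

[-12, -24, 12, 4, 8, -4]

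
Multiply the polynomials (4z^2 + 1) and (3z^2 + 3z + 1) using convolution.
Ascending coefficients: a = [1, 0, 4], b = [1, 3, 3]. c[0] = 1×1 = 1; c[1] = 1×3 + 0×1 = 3; c[2] = 1×3 + 0×3 + 4×1 = 7; c[3] = 0×3 + 4×3 = 12; c[4] = 4×3 = 12. Result coefficients: [1, 3, 7, 12, 12] → 12z^4 + 12z^3 + 7z^2 + 3z + 1

12z^4 + 12z^3 + 7z^2 + 3z + 1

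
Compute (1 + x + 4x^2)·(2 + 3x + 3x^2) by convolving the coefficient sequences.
Ascending coefficients: a = [1, 1, 4], b = [2, 3, 3]. c[0] = 1×2 = 2; c[1] = 1×3 + 1×2 = 5; c[2] = 1×3 + 1×3 + 4×2 = 14; c[3] = 1×3 + 4×3 = 15; c[4] = 4×3 = 12. Result coefficients: [2, 5, 14, 15, 12] → 2 + 5x + 14x^2 + 15x^3 + 12x^4

2 + 5x + 14x^2 + 15x^3 + 12x^4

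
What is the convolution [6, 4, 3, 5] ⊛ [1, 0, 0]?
y[0] = 6×1 = 6; y[1] = 6×0 + 4×1 = 4; y[2] = 6×0 + 4×0 + 3×1 = 3; y[3] = 4×0 + 3×0 + 5×1 = 5; y[4] = 3×0 + 5×0 = 0; y[5] = 5×0 = 0

[6, 4, 3, 5, 0, 0]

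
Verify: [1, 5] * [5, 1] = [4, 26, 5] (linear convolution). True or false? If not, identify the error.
Recompute linear convolution of [1, 5] and [5, 1]: y[0] = 1×5 = 5; y[1] = 1×1 + 5×5 = 26; y[2] = 5×1 = 5 → [5, 26, 5]. Compare to given [4, 26, 5]: they differ at index 0: given 4, correct 5, so answer: No

No. Error at index 0: given 4, correct 5.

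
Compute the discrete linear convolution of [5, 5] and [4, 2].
y[0] = 5×4 = 20; y[1] = 5×2 + 5×4 = 30; y[2] = 5×2 = 10

[20, 30, 10]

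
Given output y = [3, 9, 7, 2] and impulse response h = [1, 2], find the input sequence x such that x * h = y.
Deconvolve y=[3, 9, 7, 2] by h=[1, 2]. Since h[0]=1, solve forward: x[0] = y[0] / 1 = 3; x[1] = (y[1] - 3×2) / 1 = 3; x[2] = (y[2] - 3×2) / 1 = 1. So x = [3, 3, 1]. Check by forward convolution: y[0] = 3×1 = 3; y[1] = 3×2 + 3×1 = 9; y[2] = 3×2 + 1×1 = 7; y[3] = 1×2 = 2

[3, 3, 1]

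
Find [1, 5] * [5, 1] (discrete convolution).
y[0] = 1×5 = 5; y[1] = 1×1 + 5×5 = 26; y[2] = 5×1 = 5

[5, 26, 5]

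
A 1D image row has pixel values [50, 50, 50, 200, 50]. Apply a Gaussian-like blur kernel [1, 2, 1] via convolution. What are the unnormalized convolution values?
Convolve image row [50, 50, 50, 200, 50] with kernel [1, 2, 1]: y[0] = 50×1 = 50; y[1] = 50×2 + 50×1 = 150; y[2] = 50×1 + 50×2 + 50×1 = 200; y[3] = 50×1 + 50×2 + 200×1 = 350; y[4] = 50×1 + 200×2 + 50×1 = 500; y[5] = 200×1 + 50×2 = 300; y[6] = 50×1 = 50 → [50, 150, 200, 350, 500, 300, 50]. Normalization factor = sum(kernel) = 4.

[50, 150, 200, 350, 500, 300, 50]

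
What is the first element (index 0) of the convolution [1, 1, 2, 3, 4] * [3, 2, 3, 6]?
Use y[k] = Σ_i a[i]·b[k-i] at k=0. y[0] = 1×3 = 3

3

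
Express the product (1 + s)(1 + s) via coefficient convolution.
Ascending coefficients: a = [1, 1], b = [1, 1]. c[0] = 1×1 = 1; c[1] = 1×1 + 1×1 = 2; c[2] = 1×1 = 1. Result coefficients: [1, 2, 1] → 1 + 2s + s^2

1 + 2s + s^2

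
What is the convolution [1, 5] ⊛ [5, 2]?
y[0] = 1×5 = 5; y[1] = 1×2 + 5×5 = 27; y[2] = 5×2 = 10

[5, 27, 10]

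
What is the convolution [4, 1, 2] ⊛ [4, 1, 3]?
y[0] = 4×4 = 16; y[1] = 4×1 + 1×4 = 8; y[2] = 4×3 + 1×1 + 2×4 = 21; y[3] = 1×3 + 2×1 = 5; y[4] = 2×3 = 6

[16, 8, 21, 5, 6]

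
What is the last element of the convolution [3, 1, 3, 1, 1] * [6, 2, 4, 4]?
Use y[k] = Σ_i a[i]·b[k-i] at k=7. y[7] = 1×4 = 4

4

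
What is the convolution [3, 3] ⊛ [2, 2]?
y[0] = 3×2 = 6; y[1] = 3×2 + 3×2 = 12; y[2] = 3×2 = 6

[6, 12, 6]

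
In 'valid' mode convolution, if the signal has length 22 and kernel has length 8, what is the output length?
'Valid' mode counts only positions where the kernel fully overlaps the signal: m - n + 1 = 22 - 8 + 1 = 15

15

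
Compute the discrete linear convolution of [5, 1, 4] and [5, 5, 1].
y[0] = 5×5 = 25; y[1] = 5×5 + 1×5 = 30; y[2] = 5×1 + 1×5 + 4×5 = 30; y[3] = 1×1 + 4×5 = 21; y[4] = 4×1 = 4

[25, 30, 30, 21, 4]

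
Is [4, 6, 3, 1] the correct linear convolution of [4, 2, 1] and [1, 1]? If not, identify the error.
Recompute linear convolution of [4, 2, 1] and [1, 1]: y[0] = 4×1 = 4; y[1] = 4×1 + 2×1 = 6; y[2] = 2×1 + 1×1 = 3; y[3] = 1×1 = 1 → [4, 6, 3, 1]. Given [4, 6, 3, 1] matches, so answer: Yes

Yes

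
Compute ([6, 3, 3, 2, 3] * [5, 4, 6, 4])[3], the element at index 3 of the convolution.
Use y[k] = Σ_i a[i]·b[k-i] at k=3. y[3] = 6×4 + 3×6 + 3×4 + 2×5 = 64

64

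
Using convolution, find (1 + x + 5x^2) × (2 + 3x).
Ascending coefficients: a = [1, 1, 5], b = [2, 3]. c[0] = 1×2 = 2; c[1] = 1×3 + 1×2 = 5; c[2] = 1×3 + 5×2 = 13; c[3] = 5×3 = 15. Result coefficients: [2, 5, 13, 15] → 2 + 5x + 13x^2 + 15x^3

2 + 5x + 13x^2 + 15x^3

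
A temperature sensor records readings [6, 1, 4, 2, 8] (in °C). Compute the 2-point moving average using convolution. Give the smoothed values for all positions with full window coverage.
2-point moving average kernel = [1, 1]. Apply in 'valid' mode (full window coverage): avg[0] = (6 + 1) / 2 = 3.5; avg[1] = (1 + 4) / 2 = 2.5; avg[2] = (4 + 2) / 2 = 3.0; avg[3] = (2 + 8) / 2 = 5.0. Smoothed values: [3.5, 2.5, 3.0, 5.0]

[3.5, 2.5, 3.0, 5.0]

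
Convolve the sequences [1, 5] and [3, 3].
y[0] = 1×3 = 3; y[1] = 1×3 + 5×3 = 18; y[2] = 5×3 = 15

[3, 18, 15]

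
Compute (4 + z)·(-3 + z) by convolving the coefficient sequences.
Ascending coefficients: a = [4, 1], b = [-3, 1]. c[0] = 4×-3 = -12; c[1] = 4×1 + 1×-3 = 1; c[2] = 1×1 = 1. Result coefficients: [-12, 1, 1] → -12 + z + z^2

-12 + z + z^2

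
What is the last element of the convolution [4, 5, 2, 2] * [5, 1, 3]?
Use y[k] = Σ_i a[i]·b[k-i] at k=5. y[5] = 2×3 = 6

6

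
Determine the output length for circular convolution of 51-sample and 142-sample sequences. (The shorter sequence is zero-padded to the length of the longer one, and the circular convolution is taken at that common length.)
Circular convolution (zero-padding the shorter input) has length max(m, n) = max(51, 142) = 142

142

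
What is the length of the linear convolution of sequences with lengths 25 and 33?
Linear/full convolution length: m + n - 1 = 25 + 33 - 1 = 57

57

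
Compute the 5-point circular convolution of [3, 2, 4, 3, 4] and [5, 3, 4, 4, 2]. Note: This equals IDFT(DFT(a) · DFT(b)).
Either evaluate y[k] = Σ_j a[j]·b[(k-j) mod 5] directly, or use IDFT(DFT(a) · DFT(b)). y[0] = 3×5 + 2×2 + 4×4 + 3×4 + 4×3 = 59; y[1] = 3×3 + 2×5 + 4×2 + 3×4 + 4×4 = 55; y[2] = 3×4 + 2×3 + 4×5 + 3×2 + 4×4 = 60; y[3] = 3×4 + 2×4 + 4×3 + 3×5 + 4×2 = 55; y[4] = 3×2 + 2×4 + 4×4 + 3×3 + 4×5 = 59. Result: [59, 55, 60, 55, 59]

[59, 55, 60, 55, 59]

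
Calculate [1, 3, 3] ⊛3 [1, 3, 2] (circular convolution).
Use y[k] = Σ_j a[j]·b[(k-j) mod 3]. y[0] = 1×1 + 3×2 + 3×3 = 16; y[1] = 1×3 + 3×1 + 3×2 = 12; y[2] = 1×2 + 3×3 + 3×1 = 14. Result: [16, 12, 14]

[16, 12, 14]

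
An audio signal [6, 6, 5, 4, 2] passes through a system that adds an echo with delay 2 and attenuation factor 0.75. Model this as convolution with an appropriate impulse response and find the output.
Direct-path + delayed-attenuated-path model → impulse response h = [1, 0, 0.75] (1 at lag 0, 0.75 at lag 2). Output y[n] = x[n] + 0.75·x[n - 2] (with x[n] = 0 outside 0..4): y[0] = 6 + 0.75×0 = 6; y[1] = 6 + 0.75×0 = 6; y[2] = 5 + 0.75×6 = 9.5; y[3] = 4 + 0.75×6 = 8.5; y[4] = 2 + 0.75×5 = 5.75; y[5] = 0 + 0.75×4 = 3.0; y[6] = 0 + 0.75×2 = 1.5. So y = [6, 6, 9.5, 8.5, 5.75, 3.0, 1.5]

[6, 6, 9.5, 8.5, 5.75, 3.0, 1.5]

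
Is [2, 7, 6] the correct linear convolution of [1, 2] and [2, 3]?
Recompute linear convolution of [1, 2] and [2, 3]: y[0] = 1×2 = 2; y[1] = 1×3 + 2×2 = 7; y[2] = 2×3 = 6 → [2, 7, 6]. Given [2, 7, 6] matches, so answer: Yes

Yes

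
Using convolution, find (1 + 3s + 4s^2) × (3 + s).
Ascending coefficients: a = [1, 3, 4], b = [3, 1]. c[0] = 1×3 = 3; c[1] = 1×1 + 3×3 = 10; c[2] = 3×1 + 4×3 = 15; c[3] = 4×1 = 4. Result coefficients: [3, 10, 15, 4] → 3 + 10s + 15s^2 + 4s^3

3 + 10s + 15s^2 + 4s^3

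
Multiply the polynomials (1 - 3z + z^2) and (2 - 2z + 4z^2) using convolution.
Ascending coefficients: a = [1, -3, 1], b = [2, -2, 4]. c[0] = 1×2 = 2; c[1] = 1×-2 + -3×2 = -8; c[2] = 1×4 + -3×-2 + 1×2 = 12; c[3] = -3×4 + 1×-2 = -14; c[4] = 1×4 = 4. Result coefficients: [2, -8, 12, -14, 4] → 2 - 8z + 12z^2 - 14z^3 + 4z^4

2 - 8z + 12z^2 - 14z^3 + 4z^4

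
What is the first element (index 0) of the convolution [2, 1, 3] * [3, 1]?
Use y[k] = Σ_i a[i]·b[k-i] at k=0. y[0] = 2×3 = 6

6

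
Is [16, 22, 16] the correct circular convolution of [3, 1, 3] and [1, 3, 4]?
Recompute circular convolution of [3, 1, 3] and [1, 3, 4]: y[0] = 3×1 + 1×4 + 3×3 = 16; y[1] = 3×3 + 1×1 + 3×4 = 22; y[2] = 3×4 + 1×3 + 3×1 = 18 → [16, 22, 18]. Compare to given [16, 22, 16]: they differ at index 2: given 16, correct 18, so answer: No

No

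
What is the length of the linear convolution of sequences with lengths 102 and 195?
Linear/full convolution length: m + n - 1 = 102 + 195 - 1 = 296

296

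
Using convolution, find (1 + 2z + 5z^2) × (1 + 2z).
Ascending coefficients: a = [1, 2, 5], b = [1, 2]. c[0] = 1×1 = 1; c[1] = 1×2 + 2×1 = 4; c[2] = 2×2 + 5×1 = 9; c[3] = 5×2 = 10. Result coefficients: [1, 4, 9, 10] → 1 + 4z + 9z^2 + 10z^3

1 + 4z + 9z^2 + 10z^3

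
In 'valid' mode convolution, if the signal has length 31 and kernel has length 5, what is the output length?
'Valid' mode counts only positions where the kernel fully overlaps the signal: m - n + 1 = 31 - 5 + 1 = 27

27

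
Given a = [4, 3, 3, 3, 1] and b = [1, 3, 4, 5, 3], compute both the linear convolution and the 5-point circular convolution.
Linear: y_lin[0] = 4×1 = 4; y_lin[1] = 4×3 + 3×1 = 15; y_lin[2] = 4×4 + 3×3 + 3×1 = 28; y_lin[3] = 4×5 + 3×4 + 3×3 + 3×1 = 44; y_lin[4] = 4×3 + 3×5 + 3×4 + 3×3 + 1×1 = 49; y_lin[5] = 3×3 + 3×5 + 3×4 + 1×3 = 39; y_lin[6] = 3×3 + 3×5 + 1×4 = 28; y_lin[7] = 3×3 + 1×5 = 14; y_lin[8] = 1×3 = 3 → [4, 15, 28, 44, 49, 39, 28, 14, 3]. Circular (length 5): y[0] = 4×1 + 3×3 + 3×5 + 3×4 + 1×3 = 43; y[1] = 4×3 + 3×1 + 3×3 + 3×5 + 1×4 = 43; y[2] = 4×4 + 3×3 + 3×1 + 3×3 + 1×5 = 42; y[3] = 4×5 + 3×4 + 3×3 + 3×1 + 1×3 = 47; y[4] = 4×3 + 3×5 + 3×4 + 3×3 + 1×1 = 49 → [43, 43, 42, 47, 49]

Linear: [4, 15, 28, 44, 49, 39, 28, 14, 3], Circular: [43, 43, 42, 47, 49]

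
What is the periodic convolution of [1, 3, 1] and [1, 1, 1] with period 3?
Use y[k] = Σ_j f[j]·g[(k-j) mod 3]. y[0] = 1×1 + 3×1 + 1×1 = 5; y[1] = 1×1 + 3×1 + 1×1 = 5; y[2] = 1×1 + 3×1 + 1×1 = 5. Result: [5, 5, 5]

[5, 5, 5]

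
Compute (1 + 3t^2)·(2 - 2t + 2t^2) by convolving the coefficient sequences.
Ascending coefficients: a = [1, 0, 3], b = [2, -2, 2]. c[0] = 1×2 = 2; c[1] = 1×-2 + 0×2 = -2; c[2] = 1×2 + 0×-2 + 3×2 = 8; c[3] = 0×2 + 3×-2 = -6; c[4] = 3×2 = 6. Result coefficients: [2, -2, 8, -6, 6] → 2 - 2t + 8t^2 - 6t^3 + 6t^4

2 - 2t + 8t^2 - 6t^3 + 6t^4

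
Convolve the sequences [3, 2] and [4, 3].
y[0] = 3×4 = 12; y[1] = 3×3 + 2×4 = 17; y[2] = 2×3 = 6

[12, 17, 6]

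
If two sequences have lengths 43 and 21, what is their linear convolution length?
Linear/full convolution length: m + n - 1 = 43 + 21 - 1 = 63

63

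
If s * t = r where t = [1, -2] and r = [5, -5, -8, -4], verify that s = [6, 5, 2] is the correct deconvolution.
Forward-compute [6, 5, 2] * [1, -2]: r[0] = 6×1 = 6; r[1] = 6×-2 + 5×1 = -7; r[2] = 5×-2 + 2×1 = -8; r[3] = 2×-2 = -4 → [6, -7, -8, -4]. Does not match given r = [5, -5, -8, -4].

Not verified. [6, 5, 2] * [1, -2] = [6, -7, -8, -4], which differs from [5, -5, -8, -4] at index 0.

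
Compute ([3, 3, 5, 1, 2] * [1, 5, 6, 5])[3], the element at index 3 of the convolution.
Use y[k] = Σ_i a[i]·b[k-i] at k=3. y[3] = 3×5 + 3×6 + 5×5 + 1×1 = 59

59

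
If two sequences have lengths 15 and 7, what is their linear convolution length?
Linear/full convolution length: m + n - 1 = 15 + 7 - 1 = 21

21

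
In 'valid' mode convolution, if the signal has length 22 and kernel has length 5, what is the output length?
'Valid' mode counts only positions where the kernel fully overlaps the signal: m - n + 1 = 22 - 5 + 1 = 18

18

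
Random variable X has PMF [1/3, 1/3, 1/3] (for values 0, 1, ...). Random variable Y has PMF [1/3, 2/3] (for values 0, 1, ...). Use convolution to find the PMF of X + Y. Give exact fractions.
P(X+Y=k) = Σ_i P(X=i)·P(Y=k-i) — a convolution of [1/3, 1/3, 1/3] and [1/3, 2/3]. P(X+Y=0) = (1/3)×(1/3) = 1/9; P(X+Y=1) = (1/3)×(2/3) + (1/3)×(1/3) = 2/9 + 1/9 = 1/3; P(X+Y=2) = (1/3)×(2/3) + (1/3)×(1/3) = 2/9 + 1/9 = 1/3; P(X+Y=3) = (1/3)×(2/3) = 2/9. PMF: [1/9, 1/3, 1/3, 2/9] (sums to 1 ✓)

[1/9, 1/3, 1/3, 2/9]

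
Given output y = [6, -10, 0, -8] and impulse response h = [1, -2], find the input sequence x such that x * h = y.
Deconvolve y=[6, -10, 0, -8] by h=[1, -2]. Since h[0]=1, solve forward: x[0] = y[0] / 1 = 6; x[1] = (y[1] - 6×-2) / 1 = 2; x[2] = (y[2] - 2×-2) / 1 = 4. So x = [6, 2, 4]. Check by forward convolution: y[0] = 6×1 = 6; y[1] = 6×-2 + 2×1 = -10; y[2] = 2×-2 + 4×1 = 0; y[3] = 4×-2 = -8

[6, 2, 4]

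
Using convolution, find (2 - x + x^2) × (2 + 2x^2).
Ascending coefficients: a = [2, -1, 1], b = [2, 0, 2]. c[0] = 2×2 = 4; c[1] = 2×0 + -1×2 = -2; c[2] = 2×2 + -1×0 + 1×2 = 6; c[3] = -1×2 + 1×0 = -2; c[4] = 1×2 = 2. Result coefficients: [4, -2, 6, -2, 2] → 4 - 2x + 6x^2 - 2x^3 + 2x^4

4 - 2x + 6x^2 - 2x^3 + 2x^4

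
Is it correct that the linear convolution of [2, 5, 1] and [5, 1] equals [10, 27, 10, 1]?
Recompute linear convolution of [2, 5, 1] and [5, 1]: y[0] = 2×5 = 10; y[1] = 2×1 + 5×5 = 27; y[2] = 5×1 + 1×5 = 10; y[3] = 1×1 = 1 → [10, 27, 10, 1]. Given [10, 27, 10, 1] matches, so answer: Yes

Yes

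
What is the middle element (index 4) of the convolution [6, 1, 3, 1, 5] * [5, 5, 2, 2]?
Use y[k] = Σ_i a[i]·b[k-i] at k=4. y[4] = 1×2 + 3×2 + 1×5 + 5×5 = 38

38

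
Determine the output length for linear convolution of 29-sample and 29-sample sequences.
Linear/full convolution length: m + n - 1 = 29 + 29 - 1 = 57

57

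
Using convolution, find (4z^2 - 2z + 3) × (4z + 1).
Ascending coefficients: a = [3, -2, 4], b = [1, 4]. c[0] = 3×1 = 3; c[1] = 3×4 + -2×1 = 10; c[2] = -2×4 + 4×1 = -4; c[3] = 4×4 = 16. Result coefficients: [3, 10, -4, 16] → 16z^3 - 4z^2 + 10z + 3

16z^3 - 4z^2 + 10z + 3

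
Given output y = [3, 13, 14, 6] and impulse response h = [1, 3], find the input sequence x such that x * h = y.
Deconvolve y=[3, 13, 14, 6] by h=[1, 3]. Since h[0]=1, solve forward: x[0] = y[0] / 1 = 3; x[1] = (y[1] - 3×3) / 1 = 4; x[2] = (y[2] - 4×3) / 1 = 2. So x = [3, 4, 2]. Check by forward convolution: y[0] = 3×1 = 3; y[1] = 3×3 + 4×1 = 13; y[2] = 4×3 + 2×1 = 14; y[3] = 2×3 = 6

[3, 4, 2]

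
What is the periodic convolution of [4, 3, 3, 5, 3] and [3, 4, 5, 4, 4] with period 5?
Use y[k] = Σ_j s[j]·t[(k-j) mod 5]. y[0] = 4×3 + 3×4 + 3×4 + 5×5 + 3×4 = 73; y[1] = 4×4 + 3×3 + 3×4 + 5×4 + 3×5 = 72; y[2] = 4×5 + 3×4 + 3×3 + 5×4 + 3×4 = 73; y[3] = 4×4 + 3×5 + 3×4 + 5×3 + 3×4 = 70; y[4] = 4×4 + 3×4 + 3×5 + 5×4 + 3×3 = 72. Result: [73, 72, 73, 70, 72]

[73, 72, 73, 70, 72]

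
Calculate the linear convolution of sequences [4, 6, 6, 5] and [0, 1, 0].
y[0] = 4×0 = 0; y[1] = 4×1 + 6×0 = 4; y[2] = 4×0 + 6×1 + 6×0 = 6; y[3] = 6×0 + 6×1 + 5×0 = 6; y[4] = 6×0 + 5×1 = 5; y[5] = 5×0 = 0

[0, 4, 6, 6, 5, 0]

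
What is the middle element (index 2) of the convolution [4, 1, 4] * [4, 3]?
Use y[k] = Σ_i a[i]·b[k-i] at k=2. y[2] = 1×3 + 4×4 = 19

19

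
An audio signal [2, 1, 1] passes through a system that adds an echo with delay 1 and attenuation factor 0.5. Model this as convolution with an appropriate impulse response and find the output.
Direct-path + delayed-attenuated-path model → impulse response h = [1, 0.5] (1 at lag 0, 0.5 at lag 1). Output y[n] = x[n] + 0.5·x[n - 1] (with x[n] = 0 outside 0..2): y[0] = 2 + 0.5×0 = 2; y[1] = 1 + 0.5×2 = 2.0; y[2] = 1 + 0.5×1 = 1.5; y[3] = 0 + 0.5×1 = 0.5. So y = [2, 2.0, 1.5, 0.5]

[2, 2.0, 1.5, 0.5]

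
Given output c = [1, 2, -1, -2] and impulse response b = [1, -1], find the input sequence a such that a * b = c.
Deconvolve c=[1, 2, -1, -2] by b=[1, -1]. Since b[0]=1, solve forward: a[0] = c[0] / 1 = 1; a[1] = (c[1] - 1×-1) / 1 = 3; a[2] = (c[2] - 3×-1) / 1 = 2. So a = [1, 3, 2]. Check by forward convolution: c[0] = 1×1 = 1; c[1] = 1×-1 + 3×1 = 2; c[2] = 3×-1 + 2×1 = -1; c[3] = 2×-1 = -2

[1, 3, 2]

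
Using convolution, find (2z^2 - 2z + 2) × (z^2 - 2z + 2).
Ascending coefficients: a = [2, -2, 2], b = [2, -2, 1]. c[0] = 2×2 = 4; c[1] = 2×-2 + -2×2 = -8; c[2] = 2×1 + -2×-2 + 2×2 = 10; c[3] = -2×1 + 2×-2 = -6; c[4] = 2×1 = 2. Result coefficients: [4, -8, 10, -6, 2] → 2z^4 - 6z^3 + 10z^2 - 8z + 4

2z^4 - 6z^3 + 10z^2 - 8z + 4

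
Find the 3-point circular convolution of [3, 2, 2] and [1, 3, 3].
Use y[k] = Σ_j x[j]·h[(k-j) mod 3]. y[0] = 3×1 + 2×3 + 2×3 = 15; y[1] = 3×3 + 2×1 + 2×3 = 17; y[2] = 3×3 + 2×3 + 2×1 = 17. Result: [15, 17, 17]

[15, 17, 17]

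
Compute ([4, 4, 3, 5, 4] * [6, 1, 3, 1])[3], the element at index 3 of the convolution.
Use y[k] = Σ_i a[i]·b[k-i] at k=3. y[3] = 4×1 + 4×3 + 3×1 + 5×6 = 49

49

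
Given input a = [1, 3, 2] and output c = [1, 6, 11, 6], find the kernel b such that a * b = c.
Output length 4 = len(a) + len(b) - 1 ⇒ len(b) = 2. Solve b forward using b[k] = (c[k] - Σ_{i≥1} a[i]·b[k-i]) / a[0]: b[0] = c[0] / a[0] = 1 / 1 = 1; b[1] = (c[1] - 3×1) / a[0] = (6 - 3×1) / 1 = 3. So b = [1, 3]. Forward-check [1, 3, 2] * [1, 3]: c[0] = 1×1 = 1; c[1] = 1×3 + 3×1 = 6; c[2] = 3×3 + 2×1 = 11; c[3] = 2×3 = 6 → [1, 6, 11, 6] ✓

[1, 3]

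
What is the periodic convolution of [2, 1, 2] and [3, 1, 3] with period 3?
Use y[k] = Σ_j s[j]·t[(k-j) mod 3]. y[0] = 2×3 + 1×3 + 2×1 = 11; y[1] = 2×1 + 1×3 + 2×3 = 11; y[2] = 2×3 + 1×1 + 2×3 = 13. Result: [11, 11, 13]

[11, 11, 13]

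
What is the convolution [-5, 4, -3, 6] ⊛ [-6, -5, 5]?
y[0] = -5×-6 = 30; y[1] = -5×-5 + 4×-6 = 1; y[2] = -5×5 + 4×-5 + -3×-6 = -27; y[3] = 4×5 + -3×-5 + 6×-6 = -1; y[4] = -3×5 + 6×-5 = -45; y[5] = 6×5 = 30

[30, 1, -27, -1, -45, 30]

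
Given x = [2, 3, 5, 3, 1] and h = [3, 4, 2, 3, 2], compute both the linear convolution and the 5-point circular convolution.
Linear: y_lin[0] = 2×3 = 6; y_lin[1] = 2×4 + 3×3 = 17; y_lin[2] = 2×2 + 3×4 + 5×3 = 31; y_lin[3] = 2×3 + 3×2 + 5×4 + 3×3 = 41; y_lin[4] = 2×2 + 3×3 + 5×2 + 3×4 + 1×3 = 38; y_lin[5] = 3×2 + 5×3 + 3×2 + 1×4 = 31; y_lin[6] = 5×2 + 3×3 + 1×2 = 21; y_lin[7] = 3×2 + 1×3 = 9; y_lin[8] = 1×2 = 2 → [6, 17, 31, 41, 38, 31, 21, 9, 2]. Circular (length 5): y[0] = 2×3 + 3×2 + 5×3 + 3×2 + 1×4 = 37; y[1] = 2×4 + 3×3 + 5×2 + 3×3 + 1×2 = 38; y[2] = 2×2 + 3×4 + 5×3 + 3×2 + 1×3 = 40; y[3] = 2×3 + 3×2 + 5×4 + 3×3 + 1×2 = 43; y[4] = 2×2 + 3×3 + 5×2 + 3×4 + 1×3 = 38 → [37, 38, 40, 43, 38]

Linear: [6, 17, 31, 41, 38, 31, 21, 9, 2], Circular: [37, 38, 40, 43, 38]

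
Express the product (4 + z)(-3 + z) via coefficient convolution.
Ascending coefficients: a = [4, 1], b = [-3, 1]. c[0] = 4×-3 = -12; c[1] = 4×1 + 1×-3 = 1; c[2] = 1×1 = 1. Result coefficients: [-12, 1, 1] → -12 + z + z^2

-12 + z + z^2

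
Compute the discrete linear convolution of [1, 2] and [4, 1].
y[0] = 1×4 = 4; y[1] = 1×1 + 2×4 = 9; y[2] = 2×1 = 2

[4, 9, 2]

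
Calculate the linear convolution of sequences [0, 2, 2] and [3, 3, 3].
y[0] = 0×3 = 0; y[1] = 0×3 + 2×3 = 6; y[2] = 0×3 + 2×3 + 2×3 = 12; y[3] = 2×3 + 2×3 = 12; y[4] = 2×3 = 6

[0, 6, 12, 12, 6]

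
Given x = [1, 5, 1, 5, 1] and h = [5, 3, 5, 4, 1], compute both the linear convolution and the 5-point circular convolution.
Linear: y_lin[0] = 1×5 = 5; y_lin[1] = 1×3 + 5×5 = 28; y_lin[2] = 1×5 + 5×3 + 1×5 = 25; y_lin[3] = 1×4 + 5×5 + 1×3 + 5×5 = 57; y_lin[4] = 1×1 + 5×4 + 1×5 + 5×3 + 1×5 = 46; y_lin[5] = 5×1 + 1×4 + 5×5 + 1×3 = 37; y_lin[6] = 1×1 + 5×4 + 1×5 = 26; y_lin[7] = 5×1 + 1×4 = 9; y_lin[8] = 1×1 = 1 → [5, 28, 25, 57, 46, 37, 26, 9, 1]. Circular (length 5): y[0] = 1×5 + 5×1 + 1×4 + 5×5 + 1×3 = 42; y[1] = 1×3 + 5×5 + 1×1 + 5×4 + 1×5 = 54; y[2] = 1×5 + 5×3 + 1×5 + 5×1 + 1×4 = 34; y[3] = 1×4 + 5×5 + 1×3 + 5×5 + 1×1 = 58; y[4] = 1×1 + 5×4 + 1×5 + 5×3 + 1×5 = 46 → [42, 54, 34, 58, 46]

Linear: [5, 28, 25, 57, 46, 37, 26, 9, 1], Circular: [42, 54, 34, 58, 46]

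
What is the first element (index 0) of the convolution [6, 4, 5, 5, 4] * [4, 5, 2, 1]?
Use y[k] = Σ_i a[i]·b[k-i] at k=0. y[0] = 6×4 = 24

24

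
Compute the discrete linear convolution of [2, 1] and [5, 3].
y[0] = 2×5 = 10; y[1] = 2×3 + 1×5 = 11; y[2] = 1×3 = 3

[10, 11, 3]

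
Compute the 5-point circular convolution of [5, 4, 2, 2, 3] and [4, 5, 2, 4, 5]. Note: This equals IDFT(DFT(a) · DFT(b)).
Either evaluate y[k] = Σ_j a[j]·b[(k-j) mod 5] directly, or use IDFT(DFT(a) · DFT(b)). y[0] = 5×4 + 4×5 + 2×4 + 2×2 + 3×5 = 67; y[1] = 5×5 + 4×4 + 2×5 + 2×4 + 3×2 = 65; y[2] = 5×2 + 4×5 + 2×4 + 2×5 + 3×4 = 60; y[3] = 5×4 + 4×2 + 2×5 + 2×4 + 3×5 = 61; y[4] = 5×5 + 4×4 + 2×2 + 2×5 + 3×4 = 67. Result: [67, 65, 60, 61, 67]

[67, 65, 60, 61, 67]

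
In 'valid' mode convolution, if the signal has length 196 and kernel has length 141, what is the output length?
'Valid' mode counts only positions where the kernel fully overlaps the signal: m - n + 1 = 196 - 141 + 1 = 56

56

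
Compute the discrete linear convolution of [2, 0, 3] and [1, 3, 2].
y[0] = 2×1 = 2; y[1] = 2×3 + 0×1 = 6; y[2] = 2×2 + 0×3 + 3×1 = 7; y[3] = 0×2 + 3×3 = 9; y[4] = 3×2 = 6

[2, 6, 7, 9, 6]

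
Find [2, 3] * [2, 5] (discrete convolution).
y[0] = 2×2 = 4; y[1] = 2×5 + 3×2 = 16; y[2] = 3×5 = 15

[4, 16, 15]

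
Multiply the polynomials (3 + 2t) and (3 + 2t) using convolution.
Ascending coefficients: a = [3, 2], b = [3, 2]. c[0] = 3×3 = 9; c[1] = 3×2 + 2×3 = 12; c[2] = 2×2 = 4. Result coefficients: [9, 12, 4] → 9 + 12t + 4t^2

9 + 12t + 4t^2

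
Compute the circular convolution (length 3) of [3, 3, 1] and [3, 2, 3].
Use y[k] = Σ_j a[j]·b[(k-j) mod 3]. y[0] = 3×3 + 3×3 + 1×2 = 20; y[1] = 3×2 + 3×3 + 1×3 = 18; y[2] = 3×3 + 3×2 + 1×3 = 18. Result: [20, 18, 18]

[20, 18, 18]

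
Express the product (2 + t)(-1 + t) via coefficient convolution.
Ascending coefficients: a = [2, 1], b = [-1, 1]. c[0] = 2×-1 = -2; c[1] = 2×1 + 1×-1 = 1; c[2] = 1×1 = 1. Result coefficients: [-2, 1, 1] → -2 + t + t^2

-2 + t + t^2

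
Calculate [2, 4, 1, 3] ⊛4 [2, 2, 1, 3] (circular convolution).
Use y[k] = Σ_j f[j]·g[(k-j) mod 4]. y[0] = 2×2 + 4×3 + 1×1 + 3×2 = 23; y[1] = 2×2 + 4×2 + 1×3 + 3×1 = 18; y[2] = 2×1 + 4×2 + 1×2 + 3×3 = 21; y[3] = 2×3 + 4×1 + 1×2 + 3×2 = 18. Result: [23, 18, 21, 18]

[23, 18, 21, 18]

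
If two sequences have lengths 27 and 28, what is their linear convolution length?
Linear/full convolution length: m + n - 1 = 27 + 28 - 1 = 54

54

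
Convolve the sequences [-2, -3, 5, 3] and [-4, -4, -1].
y[0] = -2×-4 = 8; y[1] = -2×-4 + -3×-4 = 20; y[2] = -2×-1 + -3×-4 + 5×-4 = -6; y[3] = -3×-1 + 5×-4 + 3×-4 = -29; y[4] = 5×-1 + 3×-4 = -17; y[5] = 3×-1 = -3

[8, 20, -6, -29, -17, -3]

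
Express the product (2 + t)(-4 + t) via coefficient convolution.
Ascending coefficients: a = [2, 1], b = [-4, 1]. c[0] = 2×-4 = -8; c[1] = 2×1 + 1×-4 = -2; c[2] = 1×1 = 1. Result coefficients: [-8, -2, 1] → -8 - 2t + t^2

-8 - 2t + t^2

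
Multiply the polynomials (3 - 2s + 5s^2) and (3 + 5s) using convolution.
Ascending coefficients: a = [3, -2, 5], b = [3, 5]. c[0] = 3×3 = 9; c[1] = 3×5 + -2×3 = 9; c[2] = -2×5 + 5×3 = 5; c[3] = 5×5 = 25. Result coefficients: [9, 9, 5, 25] → 9 + 9s + 5s^2 + 25s^3

9 + 9s + 5s^2 + 25s^3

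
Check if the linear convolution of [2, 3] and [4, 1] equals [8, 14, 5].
Recompute linear convolution of [2, 3] and [4, 1]: y[0] = 2×4 = 8; y[1] = 2×1 + 3×4 = 14; y[2] = 3×1 = 3 → [8, 14, 3]. Compare to given [8, 14, 5]: they differ at index 2: given 5, correct 3, so answer: No

No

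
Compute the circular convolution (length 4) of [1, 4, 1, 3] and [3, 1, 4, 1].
Use y[k] = Σ_j s[j]·t[(k-j) mod 4]. y[0] = 1×3 + 4×1 + 1×4 + 3×1 = 14; y[1] = 1×1 + 4×3 + 1×1 + 3×4 = 26; y[2] = 1×4 + 4×1 + 1×3 + 3×1 = 14; y[3] = 1×1 + 4×4 + 1×1 + 3×3 = 27. Result: [14, 26, 14, 27]

[14, 26, 14, 27]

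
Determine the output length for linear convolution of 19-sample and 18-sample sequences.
Linear/full convolution length: m + n - 1 = 19 + 18 - 1 = 36

36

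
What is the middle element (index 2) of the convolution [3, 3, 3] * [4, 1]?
Use y[k] = Σ_i a[i]·b[k-i] at k=2. y[2] = 3×1 + 3×4 = 15

15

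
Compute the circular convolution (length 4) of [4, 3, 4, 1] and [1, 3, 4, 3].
Use y[k] = Σ_j x[j]·h[(k-j) mod 4]. y[0] = 4×1 + 3×3 + 4×4 + 1×3 = 32; y[1] = 4×3 + 3×1 + 4×3 + 1×4 = 31; y[2] = 4×4 + 3×3 + 4×1 + 1×3 = 32; y[3] = 4×3 + 3×4 + 4×3 + 1×1 = 37. Result: [32, 31, 32, 37]

[32, 31, 32, 37]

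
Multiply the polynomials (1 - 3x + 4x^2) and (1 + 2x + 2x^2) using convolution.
Ascending coefficients: a = [1, -3, 4], b = [1, 2, 2]. c[0] = 1×1 = 1; c[1] = 1×2 + -3×1 = -1; c[2] = 1×2 + -3×2 + 4×1 = 0; c[3] = -3×2 + 4×2 = 2; c[4] = 4×2 = 8. Result coefficients: [1, -1, 0, 2, 8] → 1 - x + 2x^3 + 8x^4

1 - x + 2x^3 + 8x^4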